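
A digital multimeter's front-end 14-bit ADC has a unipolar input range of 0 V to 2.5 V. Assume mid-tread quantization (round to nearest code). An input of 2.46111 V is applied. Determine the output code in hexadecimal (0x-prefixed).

LSB = 2.5 V / 16384 = 152.59 µV.
(V_in − V_low)/LSB = (2.46111 − 0) / 0.000152588 = 16129.130.
Round → code 16129.
In hexadecimal (0x-prefixed): 0x3F01.

code 0x3F01 (decimal 16129)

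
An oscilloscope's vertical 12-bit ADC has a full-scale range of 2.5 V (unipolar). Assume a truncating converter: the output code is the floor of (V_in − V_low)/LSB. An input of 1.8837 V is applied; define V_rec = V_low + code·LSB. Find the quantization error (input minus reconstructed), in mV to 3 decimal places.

LSB = 2.5/2^12 = 0.610 mV.
(1.8837 − 0)/0.000610352 = 3086.2541; ⌊·⌋ gives code 3086.
Code 3086 maps back to 0 + 3086×0.000610352 V = 1.8835449 V.
Error = 1.8837 − 1.8835449 = 0.000155078 V = 0.155 mV.

0.155 mV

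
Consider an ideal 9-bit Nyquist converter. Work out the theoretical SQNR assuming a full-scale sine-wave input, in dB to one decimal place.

SNR ≈ 6.02·N + 1.76 dB = 6.02·9 + 1.76 = 55.94 dB.

55.9 dB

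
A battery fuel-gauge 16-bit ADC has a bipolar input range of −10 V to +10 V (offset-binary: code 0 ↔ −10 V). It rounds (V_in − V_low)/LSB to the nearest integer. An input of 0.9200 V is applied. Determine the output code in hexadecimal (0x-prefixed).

code 0x8BC7 (decimal 35783)

Full-scale span = 20 V; LSB = 20/2^16 = 305.18 µV.
Input sits at 35782.656 steps above V_low.
Round → code 35783.
In hexadecimal (0x-prefixed): 0x8BC7.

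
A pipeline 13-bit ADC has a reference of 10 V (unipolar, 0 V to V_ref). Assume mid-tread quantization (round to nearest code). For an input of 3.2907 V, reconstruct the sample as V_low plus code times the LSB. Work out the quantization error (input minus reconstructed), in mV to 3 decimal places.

LSB = 10/2^13 = 1.221 mV.
(V_in − V_low)/LSB = (3.2907 − 0)/0.0012207 = 2695.7414 → code 2696 (round).
Reconstructed: 3.2910156 V.
Error = 3.2907 − 3.2910156 = -0.000315625 V = -0.316 mV.

-0.316 mV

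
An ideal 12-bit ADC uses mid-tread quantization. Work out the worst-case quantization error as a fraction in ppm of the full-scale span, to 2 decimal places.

Rounding → worst-case error = ½ LSB = V_FS/2^13, so 1e+06/8192 = 122.07 ppm of full scale.

122.07 ppm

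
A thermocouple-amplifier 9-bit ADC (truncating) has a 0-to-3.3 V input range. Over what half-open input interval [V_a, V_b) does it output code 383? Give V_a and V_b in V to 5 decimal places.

LSB = 3.3/2^9 = 6.445 mV.
V_a = V_low + 383·LSB = 2.46855 V; V_b = V_low + 384·LSB = 2.475 V.

[2.46855 V, 2.47500 V)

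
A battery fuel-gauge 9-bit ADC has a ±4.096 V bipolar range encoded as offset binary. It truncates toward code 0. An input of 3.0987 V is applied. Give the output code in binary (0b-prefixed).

LSB = 8.192 V / 512 = 16.000 mV.
(V_in − V_low)/LSB = (3.0987 − (−4.096)) / 0.016 = 449.669.
So the output code is 449.
In binary (0b-prefixed): 0b111000001.

code 0b111000001 (decimal 449)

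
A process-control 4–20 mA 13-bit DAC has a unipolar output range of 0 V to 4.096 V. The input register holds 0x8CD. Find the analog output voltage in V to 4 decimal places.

LSB = 4.096 V / 2^13 = 0.500 mV.
Code 0x8CD = 2253 decimal.
V_out = 0 + 2253 × 0.0005 V = 1.1265 V.

1.1265 V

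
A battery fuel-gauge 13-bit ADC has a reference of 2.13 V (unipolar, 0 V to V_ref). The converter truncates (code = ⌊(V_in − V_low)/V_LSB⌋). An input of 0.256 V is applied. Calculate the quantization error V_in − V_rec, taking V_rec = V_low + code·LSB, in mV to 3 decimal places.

One LSB is 2.13 V / 8192 = 260.01 µV.
(V_in − V_low)/LSB = (0.256 − 0)/0.00026001 = 984.5784 → code 984 (floor).
V_rec = 0 + 984·0.00026001 = 0.25584961 V.
V_in − V_rec = 0.000150391 V = 0.150 mV.

0.150 mV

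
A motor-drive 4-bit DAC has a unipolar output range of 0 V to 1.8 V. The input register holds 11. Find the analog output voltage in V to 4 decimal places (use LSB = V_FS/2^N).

LSB = 1.8 V / 2^4 = 112.500 mV.
V_out = 0 + 11 × 0.1125 V = 1.2375 V.

1.2375 V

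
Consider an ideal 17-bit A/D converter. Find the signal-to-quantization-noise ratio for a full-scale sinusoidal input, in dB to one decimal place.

104.1 dB

SNR ≈ 6.02·N + 1.76 dB = 6.02·17 + 1.76 = 104.10 dB.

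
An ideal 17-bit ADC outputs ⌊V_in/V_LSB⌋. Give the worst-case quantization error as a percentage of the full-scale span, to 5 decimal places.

0.00076 %

Truncating → worst-case error = 1 LSB = V_FS/2^17, so 100/131072 = 0.000762939 % of full scale.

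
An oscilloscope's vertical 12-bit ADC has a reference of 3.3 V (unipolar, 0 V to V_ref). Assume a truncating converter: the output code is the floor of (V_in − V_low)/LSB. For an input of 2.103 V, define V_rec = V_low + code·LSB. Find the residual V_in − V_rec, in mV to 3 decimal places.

Step size: 3.3 V ÷ 2^12 = 0.806 mV.
(2.103 − 0)/0.000805664 = 2610.2691; ⌊·⌋ gives code 2610.
V_rec = 0 + 2610·0.000805664 = 2.1027832 V.
Difference: 0.000216797 V → 0.217 mV.

0.217 mV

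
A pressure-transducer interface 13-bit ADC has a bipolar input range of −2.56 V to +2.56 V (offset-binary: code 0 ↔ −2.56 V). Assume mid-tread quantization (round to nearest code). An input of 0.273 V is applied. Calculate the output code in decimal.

LSB = 5.12 V / 8192 = 0.625 mV.
(V_in − V_low)/LSB = (0.273 − (−2.56)) / 0.000625 = 4532.800.
round(4532.800) = 4533.

code 4533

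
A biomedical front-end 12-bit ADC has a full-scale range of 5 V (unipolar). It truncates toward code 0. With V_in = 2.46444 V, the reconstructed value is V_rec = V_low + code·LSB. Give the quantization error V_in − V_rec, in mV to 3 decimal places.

1.061 mV

Step size: 5 V ÷ 2^12 = 1.221 mV.
Scaled input = 2018.8692 LSBs, so code = 2018.
V_rec = 0 + 2018·0.0012207 = 2.4633789 V.
Difference: 0.00106109 V → 1.061 mV.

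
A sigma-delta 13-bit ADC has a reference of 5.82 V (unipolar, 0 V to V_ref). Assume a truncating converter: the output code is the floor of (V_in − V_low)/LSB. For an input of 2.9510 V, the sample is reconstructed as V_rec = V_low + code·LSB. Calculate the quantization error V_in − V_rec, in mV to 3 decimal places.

0.504 mV

One LSB is 5.82 V / 8192 = 0.710 mV.
(V_in − V_low)/LSB = (2.9510 − 0)/0.000710449 = 4153.7100 → code 4153 (floor).
Reconstructed: 2.9504956 V.
V_in − V_rec = 0.000504395 V = 0.504 mV.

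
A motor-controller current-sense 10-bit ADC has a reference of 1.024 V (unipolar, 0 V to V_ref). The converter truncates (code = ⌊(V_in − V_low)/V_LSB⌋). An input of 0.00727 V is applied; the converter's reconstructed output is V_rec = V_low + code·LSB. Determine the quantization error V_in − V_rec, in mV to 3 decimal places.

0.270 mV

LSB = 1.024/2^10 = 1.000 mV.
(0.00727 − 0)/0.001 = 7.2700; ⌊·⌋ gives code 7.
Code 7 maps back to 0 + 7×0.001 V = 0.007 V.
V_in − V_rec = 0.00027 V = 0.270 mV.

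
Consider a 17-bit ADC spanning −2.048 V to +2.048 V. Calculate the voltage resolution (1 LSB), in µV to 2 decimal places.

31.25 µV

Full-scale span = 4.096 V.
LSB = 4.096 / 2^17 = 4.096 / 131072 = 3.125e-05 V = 31.25 µV.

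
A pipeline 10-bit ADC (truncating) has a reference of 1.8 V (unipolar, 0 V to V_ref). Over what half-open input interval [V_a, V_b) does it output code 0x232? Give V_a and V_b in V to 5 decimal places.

LSB = 1.8/2^10 = 1.758 mV.
Code 0x232 = 562 decimal.
V_a = V_low + 562·LSB = 0.987891 V; V_b = V_low + 563·LSB = 0.989648 V.

[0.98789 V, 0.98965 V)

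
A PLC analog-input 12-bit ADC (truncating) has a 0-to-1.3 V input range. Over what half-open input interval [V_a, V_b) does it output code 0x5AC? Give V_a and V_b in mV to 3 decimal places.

[460.840 mV, 461.157 mV)

LSB = 1.3/2^12 = 317.38 µV.
Code 0x5AC = 1452 decimal.
V_a = V_low + 1452·LSB = 0.46084 V; V_b = V_low + 1453·LSB = 0.461157 V.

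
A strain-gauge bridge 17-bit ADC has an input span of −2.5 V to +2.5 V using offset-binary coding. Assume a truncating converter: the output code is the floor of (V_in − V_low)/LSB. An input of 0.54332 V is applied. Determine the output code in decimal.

code 79778

LSB = 5 V / 131072 = 38.15 µV.
(0.54332 − (−2.5)) / 3.8147e-05 = 79778.808 LSBs.
So the output code is 79778.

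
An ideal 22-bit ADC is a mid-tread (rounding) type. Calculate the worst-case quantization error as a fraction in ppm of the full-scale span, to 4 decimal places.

0.1192 ppm

Rounding → worst-case error = ½ LSB = V_FS/2^23, so 1e+06/8388608 = 0.119209 ppm of full scale.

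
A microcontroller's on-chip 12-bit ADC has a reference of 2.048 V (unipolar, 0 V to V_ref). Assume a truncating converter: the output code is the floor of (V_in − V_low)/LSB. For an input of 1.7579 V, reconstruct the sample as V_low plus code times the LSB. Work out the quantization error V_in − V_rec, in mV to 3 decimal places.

Step size: 2.048 V ÷ 2^12 = 0.500 mV.
(1.7579 − 0)/0.0005 = 3515.8000; ⌊·⌋ gives code 3515.
Code 3515 maps back to 0 + 3515×0.0005 V = 1.7575 V.
Error = 1.7579 − 1.7575 = 0.0004 V = 0.400 mV.

0.400 mV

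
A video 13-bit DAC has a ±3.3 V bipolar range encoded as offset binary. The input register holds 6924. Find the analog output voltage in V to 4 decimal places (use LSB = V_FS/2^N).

LSB = 6.6 V / 2^13 = 0.806 mV.
V_out = (−3.3) + 6924 × 0.000805664 V = 2.27842 V.

2.2784 V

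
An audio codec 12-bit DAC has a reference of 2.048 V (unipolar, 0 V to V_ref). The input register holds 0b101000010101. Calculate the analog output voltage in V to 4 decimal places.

1.2905 V

LSB = 2.048 V / 2^12 = 0.500 mV.
Code 0b101000010101 = 2581 decimal.
V_out = 0 + 2581 × 0.0005 V = 1.2905 V.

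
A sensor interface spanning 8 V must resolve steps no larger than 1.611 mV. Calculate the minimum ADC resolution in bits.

13 bits

Number of steps required ≥ 8 V / 1.611 mV = 4965.86.
Need 2^N ≥ 4965.86; 2^12 = 4096, 2^13 = 8192.
Minimum N = 13.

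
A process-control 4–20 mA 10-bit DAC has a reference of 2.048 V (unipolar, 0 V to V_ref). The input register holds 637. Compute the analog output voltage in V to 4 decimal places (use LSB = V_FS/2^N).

1.2740 V

LSB = 2.048 V / 2^10 = 2.000 mV.
V_out = 0 + 637 × 0.002 V = 1.274 V.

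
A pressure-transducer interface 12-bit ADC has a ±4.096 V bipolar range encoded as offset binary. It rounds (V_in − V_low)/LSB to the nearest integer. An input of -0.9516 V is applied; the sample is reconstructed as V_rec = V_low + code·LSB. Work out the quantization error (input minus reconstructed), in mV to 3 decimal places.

Step size: 8.192 V ÷ 2^12 = 2.000 mV.
Scaled input = 1572.2000 LSBs, so code = 1572.
Code 1572 maps back to (−4.096) + 1572×0.002 V = -0.952 V.
Difference: 0.0004 V → 0.400 mV.

0.400 mV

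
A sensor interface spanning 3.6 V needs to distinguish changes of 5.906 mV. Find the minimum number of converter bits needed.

10 bits

Number of steps required ≥ 3.6 V / 5.906 mV = 609.55.
Need 2^N ≥ 609.55; 2^9 = 512, 2^10 = 1024.
Minimum N = 10.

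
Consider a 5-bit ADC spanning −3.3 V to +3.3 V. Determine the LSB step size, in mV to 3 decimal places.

206.250 mV

Full-scale span = 6.6 V.
LSB = 6.6 / 2^5 = 6.6 / 32 = 0.20625 V = 206.250 mV.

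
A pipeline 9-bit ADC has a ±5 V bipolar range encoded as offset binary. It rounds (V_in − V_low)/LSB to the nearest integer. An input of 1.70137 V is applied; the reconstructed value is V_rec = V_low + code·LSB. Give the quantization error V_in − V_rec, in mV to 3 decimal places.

2.151 mV

Step size: 10 V ÷ 2^9 = 19.531 mV.
Scaled input = 343.1101 LSBs, so code = 343.
Code 343 maps back to (−5) + 343×0.0195312 V = 1.6992188 V.
Error = 1.70137 − 1.6992188 = 0.00215125 V = 2.151 mV.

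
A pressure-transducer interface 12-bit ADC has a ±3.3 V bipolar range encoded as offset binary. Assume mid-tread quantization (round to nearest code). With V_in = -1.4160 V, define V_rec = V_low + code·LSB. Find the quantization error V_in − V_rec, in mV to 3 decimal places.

Step size: 6.6 V ÷ 2^12 = 1.611 mV.
Scaled input = 1169.2218 LSBs, so code = 1169.
Code 1169 maps back to (−3.3) + 1169×0.00161133 V = -1.4163574 V.
Difference: 0.000357422 V → 0.357 mV.

0.357 mV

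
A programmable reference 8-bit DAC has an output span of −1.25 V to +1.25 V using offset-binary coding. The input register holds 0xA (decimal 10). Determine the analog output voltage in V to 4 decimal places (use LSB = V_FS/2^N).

LSB = 2.5 V / 2^8 = 9.766 mV.
Code 0xA = 10 decimal.
V_out = (−1.25) + 10 × 0.00976562 V = -1.15234 V.

-1.1523 V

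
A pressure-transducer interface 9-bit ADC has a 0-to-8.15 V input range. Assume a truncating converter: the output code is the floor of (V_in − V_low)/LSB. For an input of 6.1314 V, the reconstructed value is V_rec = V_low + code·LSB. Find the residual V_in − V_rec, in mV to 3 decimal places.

2.982 mV

Step size: 8.15 V ÷ 2^9 = 15.918 mV.
(6.1314 − 0)/0.015918 = 385.1873; ⌊·⌋ gives code 385.
Reconstructed: 6.128418 V.
Error = 6.1314 − 6.128418 = 0.00298203 V = 2.982 mV.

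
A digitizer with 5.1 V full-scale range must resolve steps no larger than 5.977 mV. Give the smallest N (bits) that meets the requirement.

10 bits

Number of steps required ≥ 5.1 V / 5.977 mV = 853.27.
Need 2^N ≥ 853.27; 2^9 = 512, 2^10 = 1024.
Minimum N = 10.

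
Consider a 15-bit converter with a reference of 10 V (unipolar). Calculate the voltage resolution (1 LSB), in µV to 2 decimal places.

305.18 µV

Full-scale span = 10 V.
LSB = 10 / 2^15 = 10 / 32768 = 0.000305176 V = 305.18 µV.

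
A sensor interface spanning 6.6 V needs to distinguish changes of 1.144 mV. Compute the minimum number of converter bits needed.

13 bits

Number of steps required ≥ 6.6 V / 1.144 mV = 5769.23.
Need 2^N ≥ 5769.23; 2^12 = 4096, 2^13 = 8192.
Minimum N = 13.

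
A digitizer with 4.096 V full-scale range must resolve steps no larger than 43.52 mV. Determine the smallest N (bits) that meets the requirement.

Number of steps required ≥ 4.096 V / 43.52 mV = 94.12.
Need 2^N ≥ 94.12; 2^6 = 64, 2^7 = 128.
Minimum N = 7.

7 bits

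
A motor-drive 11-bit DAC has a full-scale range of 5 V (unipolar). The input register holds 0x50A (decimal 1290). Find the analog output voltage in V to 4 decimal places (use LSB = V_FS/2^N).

LSB = 5 V / 2^11 = 2.441 mV.
Code 0x50A = 1290 decimal.
V_out = 0 + 1290 × 0.00244141 V = 3.14941 V.

3.1494 V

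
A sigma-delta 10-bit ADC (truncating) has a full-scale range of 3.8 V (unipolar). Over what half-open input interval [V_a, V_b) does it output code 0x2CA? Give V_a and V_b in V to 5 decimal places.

LSB = 3.8/2^10 = 3.711 mV.
Code 0x2CA = 714 decimal.
V_a = V_low + 714·LSB = 2.64961 V; V_b = V_low + 715·LSB = 2.65332 V.

[2.64961 V, 2.65332 V)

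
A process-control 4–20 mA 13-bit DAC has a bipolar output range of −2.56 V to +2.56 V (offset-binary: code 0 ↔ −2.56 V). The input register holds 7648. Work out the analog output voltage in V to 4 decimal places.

LSB = 5.12 V / 2^13 = 0.625 mV.
V_out = (−2.56) + 7648 × 0.000625 V = 2.22 V.

2.2200 V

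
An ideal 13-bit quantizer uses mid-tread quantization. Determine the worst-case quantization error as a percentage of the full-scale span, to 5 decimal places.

Rounding → worst-case error = ½ LSB = V_FS/2^14, so 100/16384 = 0.00610352 % of full scale.

0.00610 %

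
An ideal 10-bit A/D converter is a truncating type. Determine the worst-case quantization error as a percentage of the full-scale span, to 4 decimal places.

0.0977 %

Truncating → worst-case error = 1 LSB = V_FS/2^10, so 100/1024 = 0.0976562 % of full scale.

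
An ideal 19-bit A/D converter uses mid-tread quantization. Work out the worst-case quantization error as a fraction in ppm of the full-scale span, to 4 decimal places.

0.9537 ppm

Rounding → worst-case error = ½ LSB = V_FS/2^20, so 1e+06/1048576 = 0.953674 ppm of full scale.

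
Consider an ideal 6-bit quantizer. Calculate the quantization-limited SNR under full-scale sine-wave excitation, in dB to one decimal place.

SNR ≈ 6.02·N + 1.76 dB = 6.02·6 + 1.76 = 37.88 dB.

37.9 dB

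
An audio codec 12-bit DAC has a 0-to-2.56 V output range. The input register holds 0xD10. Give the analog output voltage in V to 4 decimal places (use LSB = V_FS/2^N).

2.0900 V

LSB = 2.56 V / 2^12 = 0.625 mV.
Code 0xD10 = 3344 decimal.
V_out = 0 + 3344 × 0.000625 V = 2.09 V.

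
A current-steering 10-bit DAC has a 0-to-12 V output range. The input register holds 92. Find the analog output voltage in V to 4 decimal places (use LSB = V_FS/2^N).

LSB = 12 V / 2^10 = 11.719 mV.
V_out = 0 + 92 × 0.0117188 V = 1.07812 V.

1.0781 V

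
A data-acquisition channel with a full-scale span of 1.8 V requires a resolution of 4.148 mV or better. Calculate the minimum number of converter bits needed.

9 bits

Number of steps required ≥ 1.8 V / 4.148 mV = 433.94.
Need 2^N ≥ 433.94; 2^8 = 256, 2^9 = 512.
Minimum N = 9.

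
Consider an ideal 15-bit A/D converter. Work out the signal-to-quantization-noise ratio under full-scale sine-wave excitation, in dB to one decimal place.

92.1 dB

SNR ≈ 6.02·N + 1.76 dB = 6.02·15 + 1.76 = 92.06 dB.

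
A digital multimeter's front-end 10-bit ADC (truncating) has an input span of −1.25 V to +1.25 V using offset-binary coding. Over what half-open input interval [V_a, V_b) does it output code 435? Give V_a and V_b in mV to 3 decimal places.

[-187.988 mV, -185.547 mV)

LSB = 2.5/2^10 = 2.441 mV.
V_a = V_low + 435·LSB = -0.187988 V; V_b = V_low + 436·LSB = -0.185547 V.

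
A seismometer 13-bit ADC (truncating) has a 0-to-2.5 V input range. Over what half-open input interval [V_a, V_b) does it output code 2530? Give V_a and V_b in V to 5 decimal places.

[0.77209 V, 0.77240 V)

LSB = 2.5/2^13 = 305.18 µV.
V_a = V_low + 2530·LSB = 0.772095 V; V_b = V_low + 2531·LSB = 0.7724 V.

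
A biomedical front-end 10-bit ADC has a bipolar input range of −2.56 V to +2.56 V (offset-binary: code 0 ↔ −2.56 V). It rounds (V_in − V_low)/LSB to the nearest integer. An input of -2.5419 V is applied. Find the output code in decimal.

Full-scale span = 5.12 V; LSB = 5.12/2^10 = 5.000 mV.
Input sits at 3.620 steps above V_low.
So the output code is 4.

code 4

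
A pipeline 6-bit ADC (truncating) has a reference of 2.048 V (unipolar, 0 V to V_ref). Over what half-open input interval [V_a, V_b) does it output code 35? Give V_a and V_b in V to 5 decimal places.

LSB = 2.048/2^6 = 32.000 mV.
V_a = V_low + 35·LSB = 1.12 V; V_b = V_low + 36·LSB = 1.152 V.

[1.12000 V, 1.15200 V)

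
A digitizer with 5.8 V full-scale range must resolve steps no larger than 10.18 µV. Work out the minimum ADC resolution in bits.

20 bits

Number of steps required ≥ 5.8 V / 10.18 µV = 569744.60.
Need 2^N ≥ 569744.60; 2^19 = 524288, 2^20 = 1048576.
Minimum N = 20.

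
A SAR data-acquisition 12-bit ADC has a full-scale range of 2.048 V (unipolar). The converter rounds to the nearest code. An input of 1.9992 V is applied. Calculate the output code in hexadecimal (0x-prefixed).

code 0xF9E (decimal 3998)

LSB = 2.048 V / 4096 = 0.500 mV.
(V_in − V_low)/LSB = (1.9992 − 0) / 0.0005 = 3998.400.
So the output code is 3998.
In hexadecimal (0x-prefixed): 0xF9E.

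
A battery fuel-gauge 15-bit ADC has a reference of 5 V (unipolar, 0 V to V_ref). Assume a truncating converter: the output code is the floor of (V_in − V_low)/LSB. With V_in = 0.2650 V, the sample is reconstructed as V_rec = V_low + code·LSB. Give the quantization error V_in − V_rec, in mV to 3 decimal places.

0.107 mV

One LSB is 5 V / 32768 = 152.59 µV.
Scaled input = 1736.7040 LSBs, so code = 1736.
V_rec = 0 + 1736·0.000152588 = 0.26489258 V.
Difference: 0.000107422 V → 0.107 mV.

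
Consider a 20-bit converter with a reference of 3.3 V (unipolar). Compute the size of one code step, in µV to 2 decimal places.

3.15 µV

Full-scale span = 3.3 V.
LSB = 3.3 / 2^20 = 3.3 / 1048576 = 3.14713e-06 V = 3.15 µV.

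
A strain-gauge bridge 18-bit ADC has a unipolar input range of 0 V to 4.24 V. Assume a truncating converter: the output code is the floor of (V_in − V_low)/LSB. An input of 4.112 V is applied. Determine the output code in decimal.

With 262144 levels over 4.24 V, one step is 16.17 µV.
(4.112 − 0) / 1.61743e-05 = 254230.219 LSBs.
Floor → code 254230.

code 254230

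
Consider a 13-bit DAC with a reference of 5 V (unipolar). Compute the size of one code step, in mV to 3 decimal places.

Full-scale span = 5 V.
LSB = 5 / 2^13 = 5 / 8192 = 0.000610352 V = 0.610 mV.

0.610 mV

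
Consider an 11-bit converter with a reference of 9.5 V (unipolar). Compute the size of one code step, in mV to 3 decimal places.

4.639 mV

Full-scale span = 9.5 V.
LSB = 9.5 / 2^11 = 9.5 / 2048 = 0.00463867 V = 4.639 mV.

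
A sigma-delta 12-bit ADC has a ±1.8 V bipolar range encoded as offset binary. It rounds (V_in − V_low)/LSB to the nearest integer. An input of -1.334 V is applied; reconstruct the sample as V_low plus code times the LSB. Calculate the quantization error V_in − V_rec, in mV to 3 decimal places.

0.180 mV

LSB = 3.6/2^12 = 0.879 mV.
(-1.334 − (−1.8))/0.000878906 = 530.2044; round gives code 530.
V_rec = (−1.8) + 530·0.000878906 = -1.3341797 V.
Difference: 0.000179687 V → 0.180 mV.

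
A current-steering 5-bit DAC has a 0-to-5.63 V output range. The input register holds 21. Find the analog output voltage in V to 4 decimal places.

3.6947 V

LSB = 5.63 V / 2^5 = 175.938 mV.
V_out = 0 + 21 × 0.175937 V = 3.69469 V.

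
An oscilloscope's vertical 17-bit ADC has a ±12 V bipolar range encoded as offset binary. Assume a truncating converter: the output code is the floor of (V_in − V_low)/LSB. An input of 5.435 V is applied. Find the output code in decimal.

code 95218

Full-scale span = 24 V; LSB = 24/2^17 = 183.11 µV.
(V_in − V_low)/LSB = (5.435 − (−12)) / 0.000183105 = 95218.347.
Floor → code 95218.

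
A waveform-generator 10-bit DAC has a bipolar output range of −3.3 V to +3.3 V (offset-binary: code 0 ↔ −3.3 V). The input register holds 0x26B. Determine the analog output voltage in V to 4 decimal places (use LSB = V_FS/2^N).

LSB = 6.6 V / 2^10 = 6.445 mV.
Code 0x26B = 619 decimal.
V_out = (−3.3) + 619 × 0.00644531 V = 0.689648 V.

0.6896 V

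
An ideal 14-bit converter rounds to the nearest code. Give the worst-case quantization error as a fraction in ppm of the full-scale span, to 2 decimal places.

30.52 ppm

Rounding → worst-case error = ½ LSB = V_FS/2^15, so 1e+06/32768 = 30.5176 ppm of full scale.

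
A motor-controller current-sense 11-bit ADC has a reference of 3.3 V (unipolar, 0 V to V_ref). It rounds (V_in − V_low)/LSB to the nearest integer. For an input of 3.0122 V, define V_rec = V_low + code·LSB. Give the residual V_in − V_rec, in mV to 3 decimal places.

Step size: 3.3 V ÷ 2^11 = 1.611 mV.
(3.0122 − 0)/0.00161133 = 1869.3896; round gives code 1869.
Reconstructed: 3.0115723 V.
V_in − V_rec = 0.000627734 V = 0.628 mV.

0.628 mV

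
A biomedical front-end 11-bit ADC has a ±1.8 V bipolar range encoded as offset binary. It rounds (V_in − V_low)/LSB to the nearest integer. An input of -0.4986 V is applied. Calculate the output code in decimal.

Full-scale span = 3.6 V; LSB = 3.6/2^11 = 1.758 mV.
(V_in − V_low)/LSB = (-0.4986 − (−1.8)) / 0.00175781 = 740.352.
So the output code is 740.

code 740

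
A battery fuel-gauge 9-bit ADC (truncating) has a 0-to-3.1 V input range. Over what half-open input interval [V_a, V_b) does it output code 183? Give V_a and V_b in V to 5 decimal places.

LSB = 3.1/2^9 = 6.055 mV.
V_a = V_low + 183·LSB = 1.10801 V; V_b = V_low + 184·LSB = 1.11406 V.

[1.10801 V, 1.11406 V)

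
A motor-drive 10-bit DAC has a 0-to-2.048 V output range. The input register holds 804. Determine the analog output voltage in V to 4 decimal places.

LSB = 2.048 V / 2^10 = 2.000 mV.
V_out = 0 + 804 × 0.002 V = 1.608 V.

1.6080 V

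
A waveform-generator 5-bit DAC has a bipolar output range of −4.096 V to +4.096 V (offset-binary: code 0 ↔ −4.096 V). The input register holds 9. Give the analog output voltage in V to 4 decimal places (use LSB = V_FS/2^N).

-1.7920 V

LSB = 8.192 V / 2^5 = 256.000 mV.
V_out = (−4.096) + 9 × 0.256 V = -1.792 V.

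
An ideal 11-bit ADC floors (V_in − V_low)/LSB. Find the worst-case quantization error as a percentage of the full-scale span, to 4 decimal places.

Truncating → worst-case error = 1 LSB = V_FS/2^11, so 100/2048 = 0.0488281 % of full scale.

0.0488 %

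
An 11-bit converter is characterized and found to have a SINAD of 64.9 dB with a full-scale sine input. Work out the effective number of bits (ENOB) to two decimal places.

ENOB = (SINAD − 1.76) / 6.02 = (64.9 − 1.76)/6.02 = 10.488.

10.49 bits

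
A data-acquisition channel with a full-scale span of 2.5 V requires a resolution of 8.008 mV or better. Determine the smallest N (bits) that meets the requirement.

9 bits

Number of steps required ≥ 2.5 V / 8.008 mV = 312.19.
Need 2^N ≥ 312.19; 2^8 = 256, 2^9 = 512.
Minimum N = 9.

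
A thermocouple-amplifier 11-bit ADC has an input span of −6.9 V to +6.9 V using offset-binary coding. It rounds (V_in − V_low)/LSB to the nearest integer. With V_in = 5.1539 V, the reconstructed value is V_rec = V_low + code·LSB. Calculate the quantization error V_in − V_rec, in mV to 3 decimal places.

LSB = 13.8/2^11 = 6.738 mV.
(V_in − V_low)/LSB = (5.1539 − (−6.9))/0.00673828 = 1788.8686 → code 1789 (round).
Reconstructed: 5.1547852 V.
Difference: -0.000885156 V → -0.885 mV.

-0.885 mV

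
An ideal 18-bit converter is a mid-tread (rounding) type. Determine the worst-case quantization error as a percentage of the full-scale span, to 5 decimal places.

Rounding → worst-case error = ½ LSB = V_FS/2^19, so 100/524288 = 0.000190735 % of full scale.

0.00019 %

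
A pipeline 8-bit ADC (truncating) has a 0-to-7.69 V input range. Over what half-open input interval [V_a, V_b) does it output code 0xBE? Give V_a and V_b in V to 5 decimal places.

[5.70742 V, 5.73746 V)

LSB = 7.69/2^8 = 30.039 mV.
Code 0xBE = 190 decimal.
V_a = V_low + 190·LSB = 5.70742 V; V_b = V_low + 191·LSB = 5.73746 V.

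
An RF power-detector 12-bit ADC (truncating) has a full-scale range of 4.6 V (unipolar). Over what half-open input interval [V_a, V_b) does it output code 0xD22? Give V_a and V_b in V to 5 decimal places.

LSB = 4.6/2^12 = 1.123 mV.
Code 0xD22 = 3362 decimal.
V_a = V_low + 3362·LSB = 3.77568 V; V_b = V_low + 3363·LSB = 3.77681 V.

[3.77568 V, 3.77681 V)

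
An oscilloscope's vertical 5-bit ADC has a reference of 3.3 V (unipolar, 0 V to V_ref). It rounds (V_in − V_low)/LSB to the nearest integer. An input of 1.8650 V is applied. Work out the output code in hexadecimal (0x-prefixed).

code 0x12 (decimal 18)

LSB = 3.3 V / 32 = 103.125 mV.
Input sits at 18.085 steps above V_low.
round(18.085) = 18.
In hexadecimal (0x-prefixed): 0x12.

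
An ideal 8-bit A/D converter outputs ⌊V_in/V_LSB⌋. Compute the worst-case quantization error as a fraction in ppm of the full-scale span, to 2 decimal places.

3906.25 ppm

Truncating → worst-case error = 1 LSB = V_FS/2^8, so 1e+06/256 = 3906.25 ppm of full scale.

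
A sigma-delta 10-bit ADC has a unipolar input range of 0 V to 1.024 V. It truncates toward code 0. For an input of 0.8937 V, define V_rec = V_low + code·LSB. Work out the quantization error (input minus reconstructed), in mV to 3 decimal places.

0.700 mV

One LSB is 1.024 V / 1024 = 1.000 mV.
Scaled input = 893.7000 LSBs, so code = 893.
V_rec = 0 + 893·0.001 = 0.893 V.
V_in − V_rec = 0.0007 V = 0.700 mV.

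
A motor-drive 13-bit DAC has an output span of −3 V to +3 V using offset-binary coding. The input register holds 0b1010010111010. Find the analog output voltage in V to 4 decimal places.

LSB = 6 V / 2^13 = 0.732 mV.
Code 0b1010010111010 = 5306 decimal.
V_out = (−3) + 5306 × 0.000732422 V = 0.88623 V.

0.8862 V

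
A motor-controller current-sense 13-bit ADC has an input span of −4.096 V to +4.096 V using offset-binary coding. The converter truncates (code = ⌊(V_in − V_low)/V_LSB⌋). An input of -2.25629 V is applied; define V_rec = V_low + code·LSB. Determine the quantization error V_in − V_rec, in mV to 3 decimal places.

Step size: 8.192 V ÷ 2^13 = 1.000 mV.
(V_in − V_low)/LSB = (-2.25629 − (−4.096))/0.001 = 1839.7100 → code 1839 (floor).
Code 1839 maps back to (−4.096) + 1839×0.001 V = -2.257 V.
Difference: 0.00071 V → 0.710 mV.

0.710 mV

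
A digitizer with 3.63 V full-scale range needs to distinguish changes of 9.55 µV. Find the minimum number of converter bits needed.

Number of steps required ≥ 3.63 V / 9.55 µV = 380104.71.
Need 2^N ≥ 380104.71; 2^18 = 262144, 2^19 = 524288.
Minimum N = 19.

19 bits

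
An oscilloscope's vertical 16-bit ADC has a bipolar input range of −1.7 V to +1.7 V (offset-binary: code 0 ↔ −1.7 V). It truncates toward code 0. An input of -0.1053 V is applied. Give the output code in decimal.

code 30738

With 65536 levels over 3.4 V, one step is 51.88 µV.
Input sits at 30738.312 steps above V_low.
Floor → code 30738.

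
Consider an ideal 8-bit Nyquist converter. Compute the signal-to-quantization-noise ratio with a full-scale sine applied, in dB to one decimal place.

SNR ≈ 6.02·N + 1.76 dB = 6.02·8 + 1.76 = 49.92 dB.

49.9 dB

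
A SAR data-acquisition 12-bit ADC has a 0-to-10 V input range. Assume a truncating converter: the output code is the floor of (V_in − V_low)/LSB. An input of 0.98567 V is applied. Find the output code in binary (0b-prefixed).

code 0b110010011 (decimal 403)

Full-scale span = 10 V; LSB = 10/2^12 = 2.441 mV.
Input sits at 403.730 steps above V_low.
So the output code is 403.
In binary (0b-prefixed): 0b110010011.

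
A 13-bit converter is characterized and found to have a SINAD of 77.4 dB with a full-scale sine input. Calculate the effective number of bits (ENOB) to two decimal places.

ENOB = (SINAD − 1.76) / 6.02 = (77.4 − 1.76)/6.02 = 12.565.

12.56 bits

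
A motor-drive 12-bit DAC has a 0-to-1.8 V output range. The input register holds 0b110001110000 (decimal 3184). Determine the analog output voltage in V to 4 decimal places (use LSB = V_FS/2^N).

1.3992 V

LSB = 1.8 V / 2^12 = 439.45 µV.
Code 0b110001110000 = 3184 decimal.
V_out = 0 + 3184 × 0.000439453 V = 1.39922 V.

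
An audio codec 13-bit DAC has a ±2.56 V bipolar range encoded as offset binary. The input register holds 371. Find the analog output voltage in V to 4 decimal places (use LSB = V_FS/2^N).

-2.3281 V

LSB = 5.12 V / 2^13 = 0.625 mV.
V_out = (−2.56) + 371 × 0.000625 V = -2.32812 V.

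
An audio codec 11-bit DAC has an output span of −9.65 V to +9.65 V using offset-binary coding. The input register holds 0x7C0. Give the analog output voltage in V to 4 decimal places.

9.0469 V

LSB = 19.3 V / 2^11 = 9.424 mV.
Code 0x7C0 = 1984 decimal.
V_out = (−9.65) + 1984 × 0.00942383 V = 9.04688 V.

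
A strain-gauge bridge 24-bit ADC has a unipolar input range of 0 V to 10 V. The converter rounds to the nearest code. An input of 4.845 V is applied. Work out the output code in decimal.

code 8128561

Full-scale span = 10 V; LSB = 10/2^24 = 0.60 µV.
Input sits at 8128561.152 steps above V_low.
So the output code is 8128561.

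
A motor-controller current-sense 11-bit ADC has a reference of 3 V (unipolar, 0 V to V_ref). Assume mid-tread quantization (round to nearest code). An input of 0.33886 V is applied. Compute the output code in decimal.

code 231

With 2048 levels over 3 V, one step is 1.465 mV.
(0.33886 − 0) / 0.00146484 = 231.328 LSBs.
So the output code is 231.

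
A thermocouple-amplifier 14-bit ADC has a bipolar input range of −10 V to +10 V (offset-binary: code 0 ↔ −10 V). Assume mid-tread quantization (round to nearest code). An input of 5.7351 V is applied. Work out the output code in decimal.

code 12890

Full-scale span = 20 V; LSB = 20/2^14 = 1.221 mV.
Input sits at 12890.194 steps above V_low.
So the output code is 12890.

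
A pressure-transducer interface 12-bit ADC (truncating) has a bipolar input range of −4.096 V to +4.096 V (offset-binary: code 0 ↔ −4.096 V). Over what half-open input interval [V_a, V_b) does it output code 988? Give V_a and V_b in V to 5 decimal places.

[-2.12000 V, -2.11800 V)

LSB = 8.192/2^12 = 2.000 mV.
V_a = V_low + 988·LSB = -2.12 V; V_b = V_low + 989·LSB = -2.118 V.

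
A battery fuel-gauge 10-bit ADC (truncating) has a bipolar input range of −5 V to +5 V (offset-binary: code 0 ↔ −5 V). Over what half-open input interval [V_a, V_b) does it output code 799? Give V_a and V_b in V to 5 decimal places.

[2.80273 V, 2.81250 V)

LSB = 10/2^10 = 9.766 mV.
V_a = V_low + 799·LSB = 2.80273 V; V_b = V_low + 800·LSB = 2.8125 V.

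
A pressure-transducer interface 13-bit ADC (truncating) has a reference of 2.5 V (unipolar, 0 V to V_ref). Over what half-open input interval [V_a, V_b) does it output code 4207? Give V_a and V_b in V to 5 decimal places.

LSB = 2.5/2^13 = 305.18 µV.
V_a = V_low + 4207·LSB = 1.28387 V; V_b = V_low + 4208·LSB = 1.28418 V.

[1.28387 V, 1.28418 V)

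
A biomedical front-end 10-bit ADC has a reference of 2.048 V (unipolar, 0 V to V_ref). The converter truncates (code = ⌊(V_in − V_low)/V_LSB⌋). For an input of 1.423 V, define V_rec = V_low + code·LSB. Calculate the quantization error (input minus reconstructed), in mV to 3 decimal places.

Step size: 2.048 V ÷ 2^10 = 2.000 mV.
Scaled input = 711.5000 LSBs, so code = 711.
Reconstructed: 1.422 V.
V_in − V_rec = 0.001 V = 1.000 mV.

1.000 mV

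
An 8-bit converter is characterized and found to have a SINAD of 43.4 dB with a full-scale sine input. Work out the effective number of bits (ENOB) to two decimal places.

ENOB = (SINAD − 1.76) / 6.02 = (43.4 − 1.76)/6.02 = 6.917.

6.92 bits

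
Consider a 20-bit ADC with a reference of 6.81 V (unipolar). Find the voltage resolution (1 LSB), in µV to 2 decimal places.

6.49 µV

Full-scale span = 6.81 V.
LSB = 6.81 / 2^20 = 6.81 / 1048576 = 6.49452e-06 V = 6.49 µV.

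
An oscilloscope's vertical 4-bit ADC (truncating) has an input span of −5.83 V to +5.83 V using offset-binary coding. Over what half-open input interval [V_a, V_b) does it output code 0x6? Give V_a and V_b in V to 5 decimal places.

LSB = 11.66/2^4 = 0.7288 V.
Code 0x6 = 6 decimal.
V_a = V_low + 6·LSB = -1.4575 V; V_b = V_low + 7·LSB = -0.72875 V.

[-1.45750 V, -0.72875 V)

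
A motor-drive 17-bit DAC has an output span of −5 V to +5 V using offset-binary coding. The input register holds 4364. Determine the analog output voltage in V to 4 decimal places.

LSB = 10 V / 2^17 = 76.29 µV.
V_out = (−5) + 4364 × 7.62939e-05 V = -4.66705 V.

-4.6671 V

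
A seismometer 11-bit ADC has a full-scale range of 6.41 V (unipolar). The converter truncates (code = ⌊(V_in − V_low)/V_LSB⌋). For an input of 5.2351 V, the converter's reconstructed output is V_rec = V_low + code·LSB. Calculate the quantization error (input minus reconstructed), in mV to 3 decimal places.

LSB = 6.41/2^11 = 3.130 mV.
(5.2351 − 0)/0.00312988 = 1672.6185; ⌊·⌋ gives code 1672.
Reconstructed: 5.2331641 V.
V_in − V_rec = 0.00193594 V = 1.936 mV.

1.936 mV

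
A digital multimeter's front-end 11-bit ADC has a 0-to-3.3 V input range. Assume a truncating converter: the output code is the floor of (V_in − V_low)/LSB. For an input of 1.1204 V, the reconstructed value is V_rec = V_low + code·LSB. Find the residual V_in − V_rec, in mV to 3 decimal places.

0.527 mV

Step size: 3.3 V ÷ 2^11 = 1.611 mV.
(V_in − V_low)/LSB = (1.1204 − 0)/0.00161133 = 695.3270 → code 695 (floor).
Code 695 maps back to 0 + 695×0.00161133 V = 1.119873 V.
Error = 1.1204 − 1.119873 = 0.000526953 V = 0.527 mV.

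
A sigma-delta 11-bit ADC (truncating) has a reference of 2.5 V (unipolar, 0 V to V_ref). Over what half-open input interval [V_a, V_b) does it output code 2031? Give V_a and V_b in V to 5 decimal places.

LSB = 2.5/2^11 = 1.221 mV.
V_a = V_low + 2031·LSB = 2.47925 V; V_b = V_low + 2032·LSB = 2.48047 V.

[2.47925 V, 2.48047 V)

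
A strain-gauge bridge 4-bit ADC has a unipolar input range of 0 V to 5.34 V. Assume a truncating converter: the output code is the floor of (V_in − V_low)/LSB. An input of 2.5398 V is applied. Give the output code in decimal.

LSB = 5.34 V / 16 = 333.750 mV.
(2.5398 − 0) / 0.33375 = 7.610 LSBs.
⌊·⌋(7.610) = 7.

code 7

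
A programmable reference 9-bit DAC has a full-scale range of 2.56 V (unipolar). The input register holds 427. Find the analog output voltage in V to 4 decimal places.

2.1350 V

LSB = 2.56 V / 2^9 = 5.000 mV.
V_out = 0 + 427 × 0.005 V = 2.135 V.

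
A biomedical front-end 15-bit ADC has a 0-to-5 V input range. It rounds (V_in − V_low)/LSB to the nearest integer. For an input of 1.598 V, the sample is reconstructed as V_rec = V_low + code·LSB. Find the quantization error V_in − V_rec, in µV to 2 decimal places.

One LSB is 5 V / 32768 = 152.59 µV.
(1.598 − 0)/0.000152588 = 10472.6528; round gives code 10473.
V_rec = 0 + 10473·0.000152588 = 1.598053 V.
Difference: -5.29785e-05 V → -52.98 µV.

-52.98 µV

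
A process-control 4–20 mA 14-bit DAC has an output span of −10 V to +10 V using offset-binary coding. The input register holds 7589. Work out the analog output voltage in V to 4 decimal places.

LSB = 20 V / 2^14 = 1.221 mV.
V_out = (−10) + 7589 × 0.0012207 V = -0.736084 V.

-0.7361 V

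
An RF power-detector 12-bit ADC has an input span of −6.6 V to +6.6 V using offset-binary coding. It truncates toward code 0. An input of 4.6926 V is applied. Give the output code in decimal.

code 3504

Full-scale span = 13.2 V; LSB = 13.2/2^12 = 3.223 mV.
(V_in − V_low)/LSB = (4.6926 − (−6.6)) / 0.00322266 = 3504.128.
Floor → code 3504.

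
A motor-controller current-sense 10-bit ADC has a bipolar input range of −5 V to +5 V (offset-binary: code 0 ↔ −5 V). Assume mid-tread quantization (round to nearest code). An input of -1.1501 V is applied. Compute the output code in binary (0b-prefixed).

code 0b110001010 (decimal 394)

Full-scale span = 10 V; LSB = 10/2^10 = 9.766 mV.
(-1.1501 − (−5)) / 0.00976562 = 394.230 LSBs.
round(394.230) = 394.
In binary (0b-prefixed): 0b110001010.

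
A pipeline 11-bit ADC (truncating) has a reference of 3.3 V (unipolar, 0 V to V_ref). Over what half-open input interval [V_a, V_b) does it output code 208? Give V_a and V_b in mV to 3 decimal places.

[335.156 mV, 336.768 mV)

LSB = 3.3/2^11 = 1.611 mV.
V_a = V_low + 208·LSB = 0.335156 V; V_b = V_low + 209·LSB = 0.336768 V.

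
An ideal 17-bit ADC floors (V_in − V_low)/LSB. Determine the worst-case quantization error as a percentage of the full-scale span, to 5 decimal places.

0.00076 %

Truncating → worst-case error = 1 LSB = V_FS/2^17, so 100/131072 = 0.000762939 % of full scale.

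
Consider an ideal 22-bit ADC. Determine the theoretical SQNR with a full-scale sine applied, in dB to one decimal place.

SNR ≈ 6.02·N + 1.76 dB = 6.02·22 + 1.76 = 134.20 dB.

134.2 dB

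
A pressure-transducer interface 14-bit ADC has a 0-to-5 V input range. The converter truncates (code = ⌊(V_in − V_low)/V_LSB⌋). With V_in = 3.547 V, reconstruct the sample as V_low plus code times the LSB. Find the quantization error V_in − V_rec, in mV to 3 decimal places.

One LSB is 5 V / 16384 = 305.18 µV.
Scaled input = 11622.8096 LSBs, so code = 11622.
V_rec = 0 + 11622·0.000305176 = 3.5467529 V.
Difference: 0.00024707 V → 0.247 mV.

0.247 mV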